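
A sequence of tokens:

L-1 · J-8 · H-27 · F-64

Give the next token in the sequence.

Letter — letters move back 2 places in the alphabet: L, J, H, F → D.
Second component — perfect cubes: 1³, 2³, 3³, …: 1, 8, 27, 64 → 125.
Combining the parts gives D-125.

D-125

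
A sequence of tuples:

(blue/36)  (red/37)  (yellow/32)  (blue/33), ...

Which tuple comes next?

Colour goes blue, red, yellow, blue → red (repeats blue → red → yellow).
Second coordinate: alternating steps +1, −5, +1, −5, …, so 36, 37, 32, 33 → 28.
So the next tuple is (red/28).

(red/28)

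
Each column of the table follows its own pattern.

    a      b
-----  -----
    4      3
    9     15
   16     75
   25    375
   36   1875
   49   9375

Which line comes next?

64  46875

Column a goes 4, 9, 16, 25, 36, 49 → 64 (differences are 5, 7, 9, … (increasing by 2 each time)).
Column b — ×5 each step: 3, 15, 75, 375, 1875, 9375 → 46875.
Putting it together: 64  46875.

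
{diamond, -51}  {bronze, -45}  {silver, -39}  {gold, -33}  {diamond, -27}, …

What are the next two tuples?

{bronze, -21}, {silver, -15}

For the rank, repeats diamond → bronze → silver → gold: diamond, bronze, silver, gold, diamond → bronze → silver.
Second coordinate goes -51, -45, -39, -33, -27 → -21 → -15 (+6 each step).
So the next two tuples are {bronze, -21} and {silver, -15}.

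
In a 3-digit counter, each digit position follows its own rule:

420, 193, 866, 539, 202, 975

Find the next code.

First digit: −3 each step, mod 10, so 4, 1, 8, 5, 2, 9 → 6.
Second digit — −3 each step, mod 10: 2, 9, 6, 3, 0, 7 → 4.
Third digit: 0, 3, 6, 9, 2, 5 → 8 (+3 each step, mod 10).
So the next code is 648.

648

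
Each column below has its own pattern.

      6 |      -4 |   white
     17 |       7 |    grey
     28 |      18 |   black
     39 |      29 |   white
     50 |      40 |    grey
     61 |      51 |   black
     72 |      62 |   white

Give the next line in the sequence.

83  73  grey

First component: +11 each step; 6, 17, 28, 39, 50, 61, 72 → 83.
Second component: always 10 less than the first component; -4, 7, 18, 29, 40, 51, 62 → 73.
Shade: repeats white → grey → black, so white, grey, black, white, grey, black, white → grey.
Putting it together: 83  73  grey.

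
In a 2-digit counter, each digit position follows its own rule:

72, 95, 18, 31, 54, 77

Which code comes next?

First digit: +2 each step, mod 10; 7, 9, 1, 3, 5, 7 → 9.
Second digit goes 2, 5, 8, 1, 4, 7 → 0 (+3 each step, mod 10).
Putting it together: 90.

90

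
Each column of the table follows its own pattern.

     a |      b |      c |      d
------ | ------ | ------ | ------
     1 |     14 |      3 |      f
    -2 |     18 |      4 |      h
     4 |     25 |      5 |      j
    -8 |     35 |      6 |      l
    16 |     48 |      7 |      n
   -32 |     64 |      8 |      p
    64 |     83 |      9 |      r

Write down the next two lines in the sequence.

-128  105  10  t; 256  130  11  v

Column a goes 1, -2, 4, -8, 16, -32, 64 → -128 → 256 (×(-2) each step).
Column b — differences are 4, 7, 10, … (increasing by 3 each time): 14, 18, 25, 35, 48, 64, 83 → 105 → 130.
Column c: +1 each step, so 3, 4, 5, 6, 7, 8, 9 → 10 → 11.
Column d: letters move forward 2 places in the alphabet, so f, h, j, l, n, p, r → t → v.
So the next two lines are -128  105  10  t and 256  130  11  v.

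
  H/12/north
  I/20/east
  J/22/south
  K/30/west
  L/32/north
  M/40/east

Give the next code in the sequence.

N/42/south

Letter: letters move forward 1 place in the alphabet; H, I, J, K, L, M → N.
For the second component, alternating steps +8, +2, +8, +2, …: 12, 20, 22, 30, 32, 40 → 42.
For the direction, repeats north → east → south → west: north, east, south, west, north, east → south.
Putting it together: N/42/south.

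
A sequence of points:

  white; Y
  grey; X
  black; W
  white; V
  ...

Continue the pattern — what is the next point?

grey; U

Shade: repeats white → grey → black, so white, grey, black, white → grey.
For the letter, letters move back 1 place in the alphabet: Y, X, W, V → U.
Putting it together: grey; U.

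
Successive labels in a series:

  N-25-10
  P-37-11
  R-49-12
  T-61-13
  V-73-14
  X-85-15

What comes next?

For the letter, letters move forward 2 places in the alphabet: N, P, R, T, V, X → Z.
Second component: +12 each step; 25, 37, 49, 61, 73, 85 → 97.
For the third component, +1 each step: 10, 11, 12, 13, 14, 15 → 16.
Putting it together: Z-97-16.

Z-97-16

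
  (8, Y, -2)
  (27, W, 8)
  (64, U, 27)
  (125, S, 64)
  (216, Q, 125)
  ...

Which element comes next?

First component: perfect cubes: 2³, 3³, 4³, …; 8, 27, 64, 125, 216 → 343.
Letter: letters move back 2 places in the alphabet, so Y, W, U, S, Q → O.
Third component — always the previous value of the first component: -2, 8, 27, 64, 125 → 216.
Combining the parts gives (343, O, 216).

(343, O, 216)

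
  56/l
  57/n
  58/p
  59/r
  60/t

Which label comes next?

61/v

First component — +1 each step: 56, 57, 58, 59, 60 → 61.
Letter — letters move forward 2 places in the alphabet: l, n, p, r, t → v.
Combining the parts gives 61/v.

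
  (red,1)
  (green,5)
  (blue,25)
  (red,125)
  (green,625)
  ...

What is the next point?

For the colour, repeats red → green → blue: red, green, blue, red, green → blue.
For the second component, ×5 each step: 1, 5, 25, 125, 625 → 3125.
Putting it together: (blue,3125).

(blue,3125)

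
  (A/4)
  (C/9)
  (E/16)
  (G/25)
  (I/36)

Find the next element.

(K/49)

Letter goes A, C, E, G, I → K (letters move forward 2 places in the alphabet).
Second value goes 4, 9, 16, 25, 36 → 49 (perfect squares: 2², 3², 4², …).
Combining the parts gives (K/49).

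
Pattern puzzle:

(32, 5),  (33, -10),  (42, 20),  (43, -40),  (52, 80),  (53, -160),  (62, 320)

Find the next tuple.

(63, -640)

First entry: alternating steps +1, +9, +1, +9, …; 32, 33, 42, 43, 52, 53, 62 → 63.
Second entry — ×(-2) each step: 5, -10, 20, -40, 80, -160, 320 → -640.
Combining the parts gives (63, -640).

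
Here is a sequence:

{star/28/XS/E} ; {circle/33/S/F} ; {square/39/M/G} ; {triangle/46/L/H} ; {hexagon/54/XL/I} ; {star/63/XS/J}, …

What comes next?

Shape: repeats star → circle → square → triangle → hexagon, so star, circle, square, triangle, hexagon, star → circle.
For the second entry, differences are 5, 6, 7, … (increasing by 1 each time): 28, 33, 39, 46, 54, 63 → 73.
Size: XS, S, M, L, XL, XS → S (repeats XS → S → M → L → XL).
For the letter, letters move forward 1 place in the alphabet: E, F, G, H, I, J → K.
Putting it together: {circle/73/S/K}.

{circle/73/S/K}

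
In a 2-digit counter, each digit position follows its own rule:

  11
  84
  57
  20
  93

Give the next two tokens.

66 then 39

First digit: 1, 8, 5, 2, 9 → 6 → 3 (−3 each step, mod 10).
For the second digit, +3 each step, mod 10: 1, 4, 7, 0, 3 → 6 → 9.
Putting the parts together: 66 and then 39.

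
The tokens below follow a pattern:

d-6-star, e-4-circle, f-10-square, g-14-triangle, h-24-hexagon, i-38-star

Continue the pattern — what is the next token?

For the letter, letters move forward 1 place in the alphabet: d, e, f, g, h, i → j.
For the second component, each term is the sum of the two before it: 6, 4, 10, 14, 24, 38 → 62.
Shape: repeats star → circle → square → triangle → hexagon; star, circle, square, triangle, hexagon, star → circle.
Putting it together: j-62-circle.

j-62-circle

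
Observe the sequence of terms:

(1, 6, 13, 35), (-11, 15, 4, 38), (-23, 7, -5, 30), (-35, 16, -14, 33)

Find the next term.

First value: −12 each step, so 1, -11, -23, -35 → -47.
Second value: alternating steps +9, −8, +9, −8, …; 6, 15, 7, 16 → 8.
Third value — −9 each step: 13, 4, -5, -14 → -23.
Fourth value — alternating steps +3, −8, +3, −8, …: 35, 38, 30, 33 → 25.
So the next term is (-47, 8, -23, 25).

(-47, 8, -23, 25)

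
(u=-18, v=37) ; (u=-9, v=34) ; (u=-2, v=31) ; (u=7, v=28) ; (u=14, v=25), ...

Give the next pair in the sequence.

U: -18, -9, -2, 7, 14 → 23 (alternating steps +9, +7, +9, +7, …).
V — −3 each step: 37, 34, 31, 28, 25 → 22.
Putting it together: (u=23, v=22).

(u=23, v=22)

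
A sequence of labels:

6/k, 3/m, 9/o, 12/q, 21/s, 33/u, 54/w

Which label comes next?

87/y

For the first component, each term is the sum of the two before it: 6, 3, 9, 12, 21, 33, 54 → 87.
Letter: letters move forward 2 places in the alphabet, so k, m, o, q, s, u, w → y.
Putting it together: 87/y.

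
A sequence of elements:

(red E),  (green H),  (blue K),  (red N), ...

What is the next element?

(green Q)

Colour: repeats red → green → blue, so red, green, blue, red → green.
For the letter, letters move forward 3 places in the alphabet: E, H, K, N → Q.
Putting it together: (green Q).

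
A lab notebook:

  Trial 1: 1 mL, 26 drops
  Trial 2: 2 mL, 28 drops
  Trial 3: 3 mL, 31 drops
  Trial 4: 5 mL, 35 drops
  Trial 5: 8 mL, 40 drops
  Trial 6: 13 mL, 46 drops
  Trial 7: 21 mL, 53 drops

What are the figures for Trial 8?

34 mL, 61 drops

ML goes 1, 2, 3, 5, 8, 13, 21 → 34 (each term is the sum of the two before it).
Drops goes 26, 28, 31, 35, 40, 46, 53 → 61 (differences are 2, 3, 4, … (increasing by 1 each time)).
So the next record is 34 mL, 61 drops.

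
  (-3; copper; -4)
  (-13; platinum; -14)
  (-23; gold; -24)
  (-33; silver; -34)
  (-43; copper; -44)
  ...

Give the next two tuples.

(-53; platinum; -54), (-63; gold; -64)

For the first entry, −10 each step: -3, -13, -23, -33, -43 → -53 → -63.
Metal: repeats copper → platinum → gold → silver, so copper, platinum, gold, silver, copper → platinum → gold.
Third entry — always 1 less than the first entry: -4, -14, -24, -34, -44 → -54 → -64.
Putting the parts together: (-53; platinum; -54) and then (-63; gold; -64).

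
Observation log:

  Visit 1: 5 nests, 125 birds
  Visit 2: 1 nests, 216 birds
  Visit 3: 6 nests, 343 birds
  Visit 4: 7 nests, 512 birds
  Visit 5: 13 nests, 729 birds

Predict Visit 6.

20 nests, 1000 birds

Nests: each term is the sum of the two before it, so 5, 1, 6, 7, 13 → 20.
Birds — perfect cubes: 5³, 6³, 7³, …: 125, 216, 343, 512, 729 → 1000.
Putting it together: 20 nests, 1000 birds.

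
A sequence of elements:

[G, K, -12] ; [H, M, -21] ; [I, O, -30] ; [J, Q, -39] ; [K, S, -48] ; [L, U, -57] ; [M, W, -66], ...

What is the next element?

[N, Y, -75]

First letter: letters move forward 1 place in the alphabet, so G, H, I, J, K, L, M → N.
For the second letter, letters move forward 2 places in the alphabet: K, M, O, Q, S, U, W → Y.
Third part — −9 each step: -12, -21, -30, -39, -48, -57, -66 → -75.
Combining the parts gives [N, Y, -75].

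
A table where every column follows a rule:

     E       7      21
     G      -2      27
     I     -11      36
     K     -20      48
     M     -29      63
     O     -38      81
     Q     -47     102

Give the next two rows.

Letter: letters move forward 2 places in the alphabet; E, G, I, K, M, O, Q → S → U.
Second component goes 7, -2, -11, -20, -29, -38, -47 → -56 → -65 (−9 each step).
Third component: differences are 6, 9, 12, … (increasing by 3 each time), so 21, 27, 36, 48, 63, 81, 102 → 126 → 153.
Putting the parts together: S  -56  126 and then U  -65  153.

S  -56  126; U  -65  153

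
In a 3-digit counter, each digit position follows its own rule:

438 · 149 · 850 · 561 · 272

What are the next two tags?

983, 694

First digit goes 4, 1, 8, 5, 2 → 9 → 6 (−3 each step, mod 10).
Second digit: +1 each step, mod 10; 3, 4, 5, 6, 7 → 8 → 9.
Third digit: 8, 9, 0, 1, 2 → 3 → 4 (+1 each step, mod 10).
Putting the parts together: 983 and then 694.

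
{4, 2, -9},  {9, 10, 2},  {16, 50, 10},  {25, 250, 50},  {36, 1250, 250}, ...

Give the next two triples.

{49, 6250, 1250}, {64, 31250, 6250}

First part — perfect squares: 2², 3², 4², …: 4, 9, 16, 25, 36 → 49 → 64.
Second part: 2, 10, 50, 250, 1250 → 6250 → 31250 (×5 each step).
Third part: always the previous value of the second part, so -9, 2, 10, 50, 250 → 1250 → 6250.
Putting the parts together: {49, 6250, 1250} and then {64, 31250, 6250}.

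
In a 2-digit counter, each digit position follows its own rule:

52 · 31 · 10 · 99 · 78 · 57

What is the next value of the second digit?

Second digit — −1 each step, mod 10: 2, 1, 0, 9, 8, 7 → 6.

6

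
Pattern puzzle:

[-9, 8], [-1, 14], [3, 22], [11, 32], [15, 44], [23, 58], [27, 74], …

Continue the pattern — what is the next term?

First part goes -9, -1, 3, 11, 15, 23, 27 → 35 (alternating steps +8, +4, +8, +4, …).
Second part: 8, 14, 22, 32, 44, 58, 74 → 92 (differences are 6, 8, 10, … (increasing by 2 each time)).
So the next term is [35, 92].

[35, 92]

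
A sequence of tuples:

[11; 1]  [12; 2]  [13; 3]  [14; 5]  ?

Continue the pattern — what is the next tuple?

For the first component, +1 each step: 11, 12, 13, 14 → 15.
Second component: 1, 2, 3, 5 → 8 (each term is the sum of the two before it).
Putting it together: [15; 8].

[15; 8]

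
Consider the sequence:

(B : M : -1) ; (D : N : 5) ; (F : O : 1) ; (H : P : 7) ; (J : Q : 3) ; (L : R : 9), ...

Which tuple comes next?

(N : S : 5)

First letter: letters move forward 2 places in the alphabet, so B, D, F, H, J, L → N.
Second letter: M, N, O, P, Q, R → S (letters move forward 1 place in the alphabet).
Third entry: alternating steps +6, −4, +6, −4, …, so -1, 5, 1, 7, 3, 9 → 5.
So the next tuple is (N : S : 5).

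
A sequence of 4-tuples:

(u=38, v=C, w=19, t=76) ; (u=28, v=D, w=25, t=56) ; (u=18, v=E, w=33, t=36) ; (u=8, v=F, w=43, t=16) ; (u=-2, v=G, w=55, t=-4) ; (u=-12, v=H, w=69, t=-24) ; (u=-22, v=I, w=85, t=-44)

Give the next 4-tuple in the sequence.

(u=-32, v=J, w=103, t=-64)

U — −10 each step: 38, 28, 18, 8, -2, -12, -22 → -32.
V goes C, D, E, F, G, H, I → J (letters move forward 1 place in the alphabet).
W: differences are 6, 8, 10, … (increasing by 2 each time); 19, 25, 33, 43, 55, 69, 85 → 103.
T goes 76, 56, 36, 16, -4, -24, -44 → -64 (always 2 × the u).
Combining the parts gives (u=-32, v=J, w=103, t=-64).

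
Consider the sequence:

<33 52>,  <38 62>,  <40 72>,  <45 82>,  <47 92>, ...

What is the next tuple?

<52 102>

First component: alternating steps +5, +2, +5, +2, …, so 33, 38, 40, 45, 47 → 52.
Second component goes 52, 62, 72, 82, 92 → 102 (+10 each step).
Combining the parts gives <52 102>.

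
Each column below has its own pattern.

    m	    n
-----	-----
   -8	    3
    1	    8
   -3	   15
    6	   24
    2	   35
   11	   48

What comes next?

Column m: alternating steps +9, −4, +9, −4, …, so -8, 1, -3, 6, 2, 11 → 7.
Column n: differences are 5, 7, 9, … (increasing by 2 each time), so 3, 8, 15, 24, 35, 48 → 63.
Combining the parts gives 7  63.

7  63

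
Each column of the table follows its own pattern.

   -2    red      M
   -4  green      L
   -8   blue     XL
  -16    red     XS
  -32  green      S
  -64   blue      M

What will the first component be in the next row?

-128

First component: ×2 each step; -2, -4, -8, -16, -32, -64 → -128.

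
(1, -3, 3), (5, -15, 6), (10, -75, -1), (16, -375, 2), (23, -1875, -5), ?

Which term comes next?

(31, -9375, -2)

First component goes 1, 5, 10, 16, 23 → 31 (differences are 4, 5, 6, … (increasing by 1 each time)).
Second component goes -3, -15, -75, -375, -1875 → -9375 (×5 each step).
Third component: alternating steps +3, −7, +3, −7, …, so 3, 6, -1, 2, -5 → -2.
Combining the parts gives (31, -9375, -2).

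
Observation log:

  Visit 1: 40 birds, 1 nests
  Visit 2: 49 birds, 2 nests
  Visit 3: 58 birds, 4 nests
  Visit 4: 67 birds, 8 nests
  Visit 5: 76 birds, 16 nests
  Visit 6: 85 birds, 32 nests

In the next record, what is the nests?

64

Nests goes 1, 2, 4, 8, 16, 32 → 64 (×2 each step).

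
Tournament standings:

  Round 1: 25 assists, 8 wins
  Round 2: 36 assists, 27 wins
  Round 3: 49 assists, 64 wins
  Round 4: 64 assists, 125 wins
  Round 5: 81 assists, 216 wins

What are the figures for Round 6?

Assists — perfect squares: 5², 6², 7², …: 25, 36, 49, 64, 81 → 100.
For the wins, perfect cubes: 2³, 3³, 4³, …: 8, 27, 64, 125, 216 → 343.
Combining the parts gives 100 assists, 343 wins.

100 assists, 343 wins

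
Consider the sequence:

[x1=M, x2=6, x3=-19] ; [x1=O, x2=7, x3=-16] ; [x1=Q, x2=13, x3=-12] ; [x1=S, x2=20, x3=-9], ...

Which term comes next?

X1: letters move forward 2 places in the alphabet, so M, O, Q, S → U.
For the x2, each term is the sum of the two before it: 6, 7, 13, 20 → 33.
X3 — alternating steps +3, +4, +3, +4, …: -19, -16, -12, -9 → -5.
So the next term is [x1=U, x2=33, x3=-5].

[x1=U, x2=33, x3=-5]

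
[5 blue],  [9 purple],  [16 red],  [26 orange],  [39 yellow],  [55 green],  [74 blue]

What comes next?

[96 purple]

First component — differences are 4, 7, 10, … (increasing by 3 each time): 5, 9, 16, 26, 39, 55, 74 → 96.
Colour: repeats blue → purple → red → orange → yellow → green, so blue, purple, red, orange, yellow, green, blue → purple.
Putting it together: [96 purple].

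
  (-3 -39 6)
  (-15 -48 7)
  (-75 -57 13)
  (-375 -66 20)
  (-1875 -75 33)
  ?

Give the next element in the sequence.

First part — ×5 each step: -3, -15, -75, -375, -1875 → -9375.
For the second part, −9 each step: -39, -48, -57, -66, -75 → -84.
Third part goes 6, 7, 13, 20, 33 → 53 (each term is the sum of the two before it).
Combining the parts gives (-9375 -84 53).

(-9375 -84 53)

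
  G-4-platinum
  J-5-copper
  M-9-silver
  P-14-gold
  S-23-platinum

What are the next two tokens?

V-37-copper, Y-60-silver

Letter: letters move forward 3 places in the alphabet, so G, J, M, P, S → V → Y.
For the second component, each term is the sum of the two before it: 4, 5, 9, 14, 23 → 37 → 60.
Metal — repeats platinum → copper → silver → gold: platinum, copper, silver, gold, platinum → copper → silver.
So the next two tokens are V-37-copper and Y-60-silver.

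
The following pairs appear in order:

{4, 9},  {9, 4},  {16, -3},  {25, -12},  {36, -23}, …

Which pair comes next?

{49, -36}

First entry: perfect squares: 2², 3², 4², …, so 4, 9, 16, 25, 36 → 49.
Second entry: together with the first entry always sums to 13, so 9, 4, -3, -12, -23 → -36.
Combining the parts gives {49, -36}.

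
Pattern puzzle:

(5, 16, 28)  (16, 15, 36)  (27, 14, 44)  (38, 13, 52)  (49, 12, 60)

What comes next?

For the first entry, +11 each step: 5, 16, 27, 38, 49 → 60.
Second entry: −1 each step; 16, 15, 14, 13, 12 → 11.
Third entry — +8 each step: 28, 36, 44, 52, 60 → 68.
Combining the parts gives (60, 11, 68).

(60, 11, 68)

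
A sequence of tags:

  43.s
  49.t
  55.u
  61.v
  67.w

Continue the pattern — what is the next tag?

First component — +6 each step: 43, 49, 55, 61, 67 → 73.
Letter: letters move forward 1 place in the alphabet, so s, t, u, v, w → x.
So the next tag is 73.x.

73.x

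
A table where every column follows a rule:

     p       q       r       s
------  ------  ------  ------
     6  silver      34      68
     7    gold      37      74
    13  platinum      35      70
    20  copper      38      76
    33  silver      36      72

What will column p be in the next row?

For the column p, each term is the sum of the two before it: 6, 7, 13, 20, 33 → 53.

53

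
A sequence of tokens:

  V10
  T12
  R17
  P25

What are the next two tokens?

N36 then L50

Letter: letters move back 2 places in the alphabet; V, T, R, P → N → L.
For the second component, differences are 2, 5, 8, … (increasing by 3 each time): 10, 12, 17, 25 → 36 → 50.
So the next two tokens are N36 and L50.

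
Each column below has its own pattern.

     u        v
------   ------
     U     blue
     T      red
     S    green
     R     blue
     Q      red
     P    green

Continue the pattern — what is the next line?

O  blue

Column u: U, T, S, R, Q, P → O (letters move back 1 place in the alphabet).
Column v: repeats blue → red → green; blue, red, green, blue, red, green → blue.
Combining the parts gives O  blue.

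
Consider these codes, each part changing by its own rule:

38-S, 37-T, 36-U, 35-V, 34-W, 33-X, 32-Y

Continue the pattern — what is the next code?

First component: 38, 37, 36, 35, 34, 33, 32 → 31 (−1 each step).
Letter: S, T, U, V, W, X, Y → Z (letters move forward 1 place in the alphabet).
Combining the parts gives 31-Z.

31-Z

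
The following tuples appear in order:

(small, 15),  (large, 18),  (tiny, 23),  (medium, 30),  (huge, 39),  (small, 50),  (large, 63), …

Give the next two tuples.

(tiny, 78), (medium, 95)

Size: repeats small → large → tiny → medium → huge; small, large, tiny, medium, huge, small, large → tiny → medium.
Second coordinate: differences are 3, 5, 7, … (increasing by 2 each time); 15, 18, 23, 30, 39, 50, 63 → 78 → 95.
Putting the parts together: (tiny, 78) and then (medium, 95).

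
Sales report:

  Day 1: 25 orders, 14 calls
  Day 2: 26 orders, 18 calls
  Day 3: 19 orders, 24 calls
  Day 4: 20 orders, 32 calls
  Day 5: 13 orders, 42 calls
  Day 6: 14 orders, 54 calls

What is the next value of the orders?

7

Orders goes 25, 26, 19, 20, 13, 14 → 7 (alternating steps +1, −7, +1, −7, …).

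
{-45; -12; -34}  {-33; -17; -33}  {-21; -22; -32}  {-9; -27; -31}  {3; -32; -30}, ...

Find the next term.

{15; -37; -29}

First entry — +12 each step: -45, -33, -21, -9, 3 → 15.
Second entry: -12, -17, -22, -27, -32 → -37 (−5 each step).
Third entry — +1 each step: -34, -33, -32, -31, -30 → -29.
So the next term is {15; -37; -29}.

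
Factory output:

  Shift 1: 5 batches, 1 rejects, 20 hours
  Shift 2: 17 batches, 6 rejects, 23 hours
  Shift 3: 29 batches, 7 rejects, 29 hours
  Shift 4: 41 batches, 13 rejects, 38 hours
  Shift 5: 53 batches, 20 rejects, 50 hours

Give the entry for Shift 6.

65 batches, 33 rejects, 65 hours

For the batches, +12 each step: 5, 17, 29, 41, 53 → 65.
Rejects: each term is the sum of the two before it, so 1, 6, 7, 13, 20 → 33.
Hours: 20, 23, 29, 38, 50 → 65 (differences are 3, 6, 9, … (increasing by 3 each time)).
Putting it together: 65 batches, 33 rejects, 65 hours.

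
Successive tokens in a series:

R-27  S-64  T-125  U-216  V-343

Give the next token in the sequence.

W-512

Letter goes R, S, T, U, V → W (letters move forward 1 place in the alphabet).
Second component goes 27, 64, 125, 216, 343 → 512 (perfect cubes: 3³, 4³, 5³, …).
Combining the parts gives W-512.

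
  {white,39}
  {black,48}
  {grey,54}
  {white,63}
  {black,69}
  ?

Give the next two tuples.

{grey,78}, {white,84}

Shade goes white, black, grey, white, black → grey → white (repeats white → black → grey).
Second entry goes 39, 48, 54, 63, 69 → 78 → 84 (alternating steps +9, +6, +9, +6, …).
Putting the parts together: {grey,78} and then {white,84}.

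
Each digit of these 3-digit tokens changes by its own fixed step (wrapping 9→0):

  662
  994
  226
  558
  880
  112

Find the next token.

First digit: +3 each step, mod 10; 6, 9, 2, 5, 8, 1 → 4.
Second digit: 6, 9, 2, 5, 8, 1 → 4 (+3 each step, mod 10).
Third digit goes 2, 4, 6, 8, 0, 2 → 4 (+2 each step, mod 10).
So the next token is 444.

444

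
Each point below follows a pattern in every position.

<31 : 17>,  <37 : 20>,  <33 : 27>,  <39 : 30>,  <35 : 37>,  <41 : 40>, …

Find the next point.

<37 : 47>

First part: 31, 37, 33, 39, 35, 41 → 37 (alternating steps +6, −4, +6, −4, …).
Second part: alternating steps +3, +7, +3, +7, …; 17, 20, 27, 30, 37, 40 → 47.
Combining the parts gives <37 : 47>.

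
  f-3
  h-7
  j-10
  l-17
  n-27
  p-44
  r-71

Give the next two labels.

Letter: letters move forward 2 places in the alphabet; f, h, j, l, n, p, r → t → v.
Second component — each term is the sum of the two before it: 3, 7, 10, 17, 27, 44, 71 → 115 → 186.
Putting the parts together: t-115 and then v-186.

t-115, v-186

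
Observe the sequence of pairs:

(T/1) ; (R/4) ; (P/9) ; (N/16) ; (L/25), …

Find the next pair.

(J/36)

Letter: T, R, P, N, L → J (letters move back 2 places in the alphabet).
Second component: perfect squares: 1², 2², 3², …; 1, 4, 9, 16, 25 → 36.
So the next pair is (J/36).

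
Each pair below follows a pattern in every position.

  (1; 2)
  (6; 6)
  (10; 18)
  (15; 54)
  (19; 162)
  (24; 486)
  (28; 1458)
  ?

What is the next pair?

(33; 4374)

For the first value, alternating steps +5, +4, +5, +4, …: 1, 6, 10, 15, 19, 24, 28 → 33.
Second value — ×3 each step: 2, 6, 18, 54, 162, 486, 1458 → 4374.
Combining the parts gives (33; 4374).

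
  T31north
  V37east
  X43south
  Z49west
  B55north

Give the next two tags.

D61east then F67south

Letter: T, V, X, Z, B → D → F (letters move forward 2 places in the alphabet, wrapping Z→A).
Second component: +6 each step; 31, 37, 43, 49, 55 → 61 → 67.
Direction: north, east, south, west, north → east → south (repeats north → east → south → west).
So the next two tags are D61east and F67south.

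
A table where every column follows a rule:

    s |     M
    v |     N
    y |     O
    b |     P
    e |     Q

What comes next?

h  R

First letter: s, v, y, b, e → h (letters move forward 3 places in the alphabet, wrapping Z→A).
For the second letter, letters move forward 1 place in the alphabet: M, N, O, P, Q → R.
So the next row is h  R.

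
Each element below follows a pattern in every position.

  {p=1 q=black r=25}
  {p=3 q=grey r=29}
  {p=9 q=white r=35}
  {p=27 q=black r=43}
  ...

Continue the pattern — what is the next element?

{p=81 q=grey r=53}

P — ×3 each step: 1, 3, 9, 27 → 81.
Q: black, grey, white, black → grey (repeats black → grey → white).
R — differences are 4, 6, 8, … (increasing by 2 each time): 25, 29, 35, 43 → 53.
Putting it together: {p=81 q=grey r=53}.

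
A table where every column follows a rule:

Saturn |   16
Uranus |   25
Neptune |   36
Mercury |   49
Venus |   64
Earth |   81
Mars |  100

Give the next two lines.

Planet: runs through the planets Mercury→Neptune, so Saturn, Uranus, Neptune, Mercury, Venus, Earth, Mars → Jupiter → Saturn.
Second component: perfect squares: 4², 5², 6², …, so 16, 25, 36, 49, 64, 81, 100 → 121 → 144.
Putting the parts together: Jupiter  121 and then Saturn  144.

Jupiter  121; Saturn  144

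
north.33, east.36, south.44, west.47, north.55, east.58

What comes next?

Direction: north, east, south, west, north, east → south (repeats north → east → south → west).
For the second component, alternating steps +3, +8, +3, +8, …: 33, 36, 44, 47, 55, 58 → 66.
Combining the parts gives south.66.

south.66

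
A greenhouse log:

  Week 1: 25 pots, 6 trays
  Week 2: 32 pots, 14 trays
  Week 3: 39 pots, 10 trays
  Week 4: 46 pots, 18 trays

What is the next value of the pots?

53

Pots goes 25, 32, 39, 46 → 53 (+7 each step).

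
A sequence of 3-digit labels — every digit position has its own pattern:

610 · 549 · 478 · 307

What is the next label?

First digit: 6, 5, 4, 3 → 2 (−1 each step, mod 10).
Second digit — +3 each step, mod 10: 1, 4, 7, 0 → 3.
Third digit goes 0, 9, 8, 7 → 6 (−1 each step, mod 10).
Putting it together: 236.

236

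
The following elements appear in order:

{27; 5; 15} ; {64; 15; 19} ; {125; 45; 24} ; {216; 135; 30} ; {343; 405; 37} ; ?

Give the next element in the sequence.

{512; 1215; 45}

For the first value, perfect cubes: 3³, 4³, 5³, …: 27, 64, 125, 216, 343 → 512.
For the second value, ×3 each step: 5, 15, 45, 135, 405 → 1215.
Third value: differences are 4, 5, 6, … (increasing by 1 each time), so 15, 19, 24, 30, 37 → 45.
Combining the parts gives {512; 1215; 45}.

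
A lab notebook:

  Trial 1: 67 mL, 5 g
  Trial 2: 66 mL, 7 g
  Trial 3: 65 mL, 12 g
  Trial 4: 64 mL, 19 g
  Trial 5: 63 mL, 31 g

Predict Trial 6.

62 mL, 50 g

For the mL, −1 each step: 67, 66, 65, 64, 63 → 62.
G: 5, 7, 12, 19, 31 → 50 (each term is the sum of the two before it).
Putting it together: 62 mL, 50 g.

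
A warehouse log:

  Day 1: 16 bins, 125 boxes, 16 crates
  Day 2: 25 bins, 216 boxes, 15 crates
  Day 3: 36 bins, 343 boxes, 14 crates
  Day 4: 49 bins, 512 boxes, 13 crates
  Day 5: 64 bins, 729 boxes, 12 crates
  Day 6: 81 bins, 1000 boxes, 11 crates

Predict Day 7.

Bins — perfect squares: 4², 5², 6², …: 16, 25, 36, 49, 64, 81 → 100.
Boxes goes 125, 216, 343, 512, 729, 1000 → 1331 (perfect cubes: 5³, 6³, 7³, …).
Crates: −1 each step; 16, 15, 14, 13, 12, 11 → 10.
Putting it together: 100 bins, 1331 boxes, 10 crates.

100 bins, 1331 boxes, 10 crates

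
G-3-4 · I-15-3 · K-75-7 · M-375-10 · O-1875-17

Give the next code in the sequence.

Letter: letters move forward 2 places in the alphabet; G, I, K, M, O → Q.
Second component — ×5 each step: 3, 15, 75, 375, 1875 → 9375.
Third component: each term is the sum of the two before it, so 4, 3, 7, 10, 17 → 27.
Putting it together: Q-9375-27.

Q-9375-27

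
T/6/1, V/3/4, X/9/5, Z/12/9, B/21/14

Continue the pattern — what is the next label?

D/33/23

Letter: letters move forward 2 places in the alphabet, wrapping Z→A; T, V, X, Z, B → D.
For the second component, each term is the sum of the two before it: 6, 3, 9, 12, 21 → 33.
Third component: 1, 4, 5, 9, 14 → 23 (each term is the sum of the two before it).
Putting it together: D/33/23.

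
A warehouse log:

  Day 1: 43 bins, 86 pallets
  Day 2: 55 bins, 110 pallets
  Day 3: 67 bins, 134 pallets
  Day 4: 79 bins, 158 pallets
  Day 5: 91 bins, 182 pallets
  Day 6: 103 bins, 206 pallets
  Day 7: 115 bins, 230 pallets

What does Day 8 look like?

Bins — +12 each step: 43, 55, 67, 79, 91, 103, 115 → 127.
Pallets — always 2 × the bins: 86, 110, 134, 158, 182, 206, 230 → 254.
Putting it together: 127 bins, 254 pallets.

127 bins, 254 pallets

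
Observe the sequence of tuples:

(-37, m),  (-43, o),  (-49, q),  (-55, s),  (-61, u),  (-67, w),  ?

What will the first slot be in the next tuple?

First slot — −6 each step: -37, -43, -49, -55, -61, -67 → -73.

-73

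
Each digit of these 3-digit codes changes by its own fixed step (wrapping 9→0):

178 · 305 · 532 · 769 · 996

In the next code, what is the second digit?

2

Second digit goes 7, 0, 3, 6, 9 → 2 (+3 each step, mod 10).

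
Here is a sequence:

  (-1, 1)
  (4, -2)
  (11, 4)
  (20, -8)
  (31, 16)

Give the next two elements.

(44, -32), (59, 64)

First coordinate: -1, 4, 11, 20, 31 → 44 → 59 (differences are 5, 7, 9, … (increasing by 2 each time)).
Second coordinate: ×(-2) each step, so 1, -2, 4, -8, 16 → -32 → 64.
So the next two elements are (44, -32) and (59, 64).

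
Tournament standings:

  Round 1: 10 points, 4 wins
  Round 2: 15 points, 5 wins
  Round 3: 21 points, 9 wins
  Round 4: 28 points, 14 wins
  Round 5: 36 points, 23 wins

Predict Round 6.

Points — differences are 5, 6, 7, … (increasing by 1 each time): 10, 15, 21, 28, 36 → 45.
Wins goes 4, 5, 9, 14, 23 → 37 (each term is the sum of the two before it).
So the next row is 45 points, 37 wins.

45 points, 37 wins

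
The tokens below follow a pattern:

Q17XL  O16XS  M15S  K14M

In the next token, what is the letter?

I

Letter: letters move back 2 places in the alphabet; Q, O, M, K → I.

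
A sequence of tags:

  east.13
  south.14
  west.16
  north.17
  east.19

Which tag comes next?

For the direction, repeats east → south → west → north: east, south, west, north, east → south.
Second component: alternating steps +1, +2, +1, +2, …, so 13, 14, 16, 17, 19 → 20.
So the next tag is south.20.

south.20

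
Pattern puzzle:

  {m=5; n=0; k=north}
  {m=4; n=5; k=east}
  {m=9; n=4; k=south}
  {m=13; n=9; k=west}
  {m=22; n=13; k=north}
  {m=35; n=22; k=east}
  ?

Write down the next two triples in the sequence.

{m=57; n=35; k=south}, {m=92; n=57; k=west}

For the m, each term is the sum of the two before it: 5, 4, 9, 13, 22, 35 → 57 → 92.
N goes 0, 5, 4, 9, 13, 22 → 35 → 57 (always the previous value of the m).
K: repeats north → east → south → west; north, east, south, west, north, east → south → west.
So the next two triples are {m=57; n=35; k=south} and {m=92; n=57; k=west}.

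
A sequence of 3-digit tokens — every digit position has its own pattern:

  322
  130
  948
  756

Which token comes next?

First digit: 3, 1, 9, 7 → 5 (−2 each step, mod 10).
Second digit goes 2, 3, 4, 5 → 6 (+1 each step, mod 10).
Third digit: 2, 0, 8, 6 → 4 (−2 each step, mod 10).
Putting it together: 564.

564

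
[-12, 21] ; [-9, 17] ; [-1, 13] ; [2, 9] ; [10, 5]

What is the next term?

First part: alternating steps +3, +8, +3, +8, …, so -12, -9, -1, 2, 10 → 13.
Second part goes 21, 17, 13, 9, 5 → 1 (−4 each step).
Combining the parts gives [13, 1].

[13, 1]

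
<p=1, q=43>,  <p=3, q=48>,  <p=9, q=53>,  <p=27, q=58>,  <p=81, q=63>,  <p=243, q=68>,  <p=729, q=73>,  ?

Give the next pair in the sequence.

P: ×3 each step, so 1, 3, 9, 27, 81, 243, 729 → 2187.
Q: +5 each step, so 43, 48, 53, 58, 63, 68, 73 → 78.
So the next pair is <p=2187, q=78>.

<p=2187, q=78>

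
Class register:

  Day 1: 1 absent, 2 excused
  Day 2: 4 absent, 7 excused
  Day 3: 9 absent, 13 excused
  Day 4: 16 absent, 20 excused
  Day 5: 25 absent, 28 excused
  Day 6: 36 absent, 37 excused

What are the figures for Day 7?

Absent goes 1, 4, 9, 16, 25, 36 → 49 (perfect squares: 1², 2², 3², …).
Excused: differences are 5, 6, 7, … (increasing by 1 each time), so 2, 7, 13, 20, 28, 37 → 47.
So the next record is 49 absent, 47 excused.

49 absent, 47 excused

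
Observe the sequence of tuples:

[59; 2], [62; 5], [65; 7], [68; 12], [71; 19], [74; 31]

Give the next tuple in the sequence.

For the first part, +3 each step: 59, 62, 65, 68, 71, 74 → 77.
Second part: each term is the sum of the two before it, so 2, 5, 7, 12, 19, 31 → 50.
So the next tuple is [77; 50].

[77; 50]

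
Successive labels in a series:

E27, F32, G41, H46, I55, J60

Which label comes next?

K69

Letter: letters move forward 1 place in the alphabet, so E, F, G, H, I, J → K.
Second component goes 27, 32, 41, 46, 55, 60 → 69 (alternating steps +5, +9, +5, +9, …).
Putting it together: K69.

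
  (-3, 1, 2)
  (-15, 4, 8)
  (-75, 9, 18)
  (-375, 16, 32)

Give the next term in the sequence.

First value — ×5 each step: -3, -15, -75, -375 → -1875.
Second value goes 1, 4, 9, 16 → 25 (perfect squares: 1², 2², 3², …).
Third value: always 2 × the second value; 2, 8, 18, 32 → 50.
Putting it together: (-1875, 25, 50).

(-1875, 25, 50)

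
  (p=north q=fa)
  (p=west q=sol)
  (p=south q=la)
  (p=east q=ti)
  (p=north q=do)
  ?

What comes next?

(p=west q=re)

For the p, repeats north → west → south → east: north, west, south, east, north → west.
Q: runs through the solfège scale do→ti; fa, sol, la, ti, do → re.
Putting it together: (p=west q=re).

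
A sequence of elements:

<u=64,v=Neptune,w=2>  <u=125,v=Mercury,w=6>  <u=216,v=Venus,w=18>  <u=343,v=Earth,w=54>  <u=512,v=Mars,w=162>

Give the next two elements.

<u=729,v=Jupiter,w=486>, <u=1000,v=Saturn,w=1458>

U — perfect cubes: 4³, 5³, 6³, …: 64, 125, 216, 343, 512 → 729 → 1000.
V: runs through the planets Mercury→Neptune, so Neptune, Mercury, Venus, Earth, Mars → Jupiter → Saturn.
For the w, ×3 each step: 2, 6, 18, 54, 162 → 486 → 1458.
Putting the parts together: <u=729,v=Jupiter,w=486> and then <u=1000,v=Saturn,w=1458>.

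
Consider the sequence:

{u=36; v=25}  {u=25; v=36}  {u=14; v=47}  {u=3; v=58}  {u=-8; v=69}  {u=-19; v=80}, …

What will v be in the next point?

91

U — −11 each step: 36, 25, 14, 3, -8, -19 → -30.
V: together with the u always sums to 61; 25, 36, 47, 58, 69, 80 → 91.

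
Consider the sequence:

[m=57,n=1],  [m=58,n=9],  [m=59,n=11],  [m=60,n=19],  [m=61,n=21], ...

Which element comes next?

M — +1 each step: 57, 58, 59, 60, 61 → 62.
For the n, alternating steps +8, +2, +8, +2, …: 1, 9, 11, 19, 21 → 29.
Putting it together: [m=62,n=29].

[m=62,n=29]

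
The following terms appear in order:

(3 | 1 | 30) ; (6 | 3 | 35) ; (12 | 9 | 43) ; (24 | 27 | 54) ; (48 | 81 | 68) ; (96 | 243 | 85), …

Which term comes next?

For the first value, ×2 each step: 3, 6, 12, 24, 48, 96 → 192.
Second value — ×3 each step: 1, 3, 9, 27, 81, 243 → 729.
Third value goes 30, 35, 43, 54, 68, 85 → 105 (differences are 5, 8, 11, … (increasing by 3 each time)).
Combining the parts gives (192 | 729 | 105).

(192 | 729 | 105)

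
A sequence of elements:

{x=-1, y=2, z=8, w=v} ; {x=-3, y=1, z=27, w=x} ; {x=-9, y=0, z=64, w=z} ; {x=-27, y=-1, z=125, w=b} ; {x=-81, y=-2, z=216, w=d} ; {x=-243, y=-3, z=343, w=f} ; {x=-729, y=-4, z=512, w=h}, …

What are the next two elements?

{x=-2187, y=-5, z=729, w=j}, {x=-6561, y=-6, z=1000, w=l}

X — ×3 each step: -1, -3, -9, -27, -81, -243, -729 → -2187 → -6561.
Y — −1 each step: 2, 1, 0, -1, -2, -3, -4 → -5 → -6.
Z: perfect cubes: 2³, 3³, 4³, …; 8, 27, 64, 125, 216, 343, 512 → 729 → 1000.
W goes v, x, z, b, d, f, h → j → l (letters move forward 2 places in the alphabet, wrapping Z→A).
So the next two elements are {x=-2187, y=-5, z=729, w=j} and {x=-6561, y=-6, z=1000, w=l}.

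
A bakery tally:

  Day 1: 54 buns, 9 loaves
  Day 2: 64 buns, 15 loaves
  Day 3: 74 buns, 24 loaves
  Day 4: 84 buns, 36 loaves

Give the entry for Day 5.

94 buns, 51 loaves

For the buns, +10 each step: 54, 64, 74, 84 → 94.
Loaves: differences are 6, 9, 12, … (increasing by 3 each time); 9, 15, 24, 36 → 51.
So the next row is 94 buns, 51 loaves.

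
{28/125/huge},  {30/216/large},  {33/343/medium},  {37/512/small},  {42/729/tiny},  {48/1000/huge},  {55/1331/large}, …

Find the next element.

For the first slot, differences are 2, 3, 4, … (increasing by 1 each time): 28, 30, 33, 37, 42, 48, 55 → 63.
Second slot: perfect cubes: 5³, 6³, 7³, …, so 125, 216, 343, 512, 729, 1000, 1331 → 1728.
For the size, repeats huge → large → medium → small → tiny: huge, large, medium, small, tiny, huge, large → medium.
So the next element is {63/1728/medium}.

{63/1728/medium}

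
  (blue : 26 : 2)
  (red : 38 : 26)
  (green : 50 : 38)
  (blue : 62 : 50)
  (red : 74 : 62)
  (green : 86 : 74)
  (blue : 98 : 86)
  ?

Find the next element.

(red : 110 : 98)

Colour goes blue, red, green, blue, red, green, blue → red (repeats blue → red → green).
Second slot: +12 each step, so 26, 38, 50, 62, 74, 86, 98 → 110.
Third slot goes 2, 26, 38, 50, 62, 74, 86 → 98 (always the previous value of the second slot).
Putting it together: (red : 110 : 98).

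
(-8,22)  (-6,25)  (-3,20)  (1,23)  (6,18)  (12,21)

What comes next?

For the first coordinate, differences are 2, 3, 4, … (increasing by 1 each time): -8, -6, -3, 1, 6, 12 → 19.
Second coordinate: alternating steps +3, −5, +3, −5, …; 22, 25, 20, 23, 18, 21 → 16.
Combining the parts gives (19,16).

(19,16)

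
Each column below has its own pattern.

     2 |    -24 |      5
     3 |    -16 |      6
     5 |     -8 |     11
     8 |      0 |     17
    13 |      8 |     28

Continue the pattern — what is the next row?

21  16  45

First component goes 2, 3, 5, 8, 13 → 21 (each term is the sum of the two before it).
Second component — +8 each step: -24, -16, -8, 0, 8 → 16.
Third component: each term is the sum of the two before it; 5, 6, 11, 17, 28 → 45.
Putting it together: 21  16  45.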